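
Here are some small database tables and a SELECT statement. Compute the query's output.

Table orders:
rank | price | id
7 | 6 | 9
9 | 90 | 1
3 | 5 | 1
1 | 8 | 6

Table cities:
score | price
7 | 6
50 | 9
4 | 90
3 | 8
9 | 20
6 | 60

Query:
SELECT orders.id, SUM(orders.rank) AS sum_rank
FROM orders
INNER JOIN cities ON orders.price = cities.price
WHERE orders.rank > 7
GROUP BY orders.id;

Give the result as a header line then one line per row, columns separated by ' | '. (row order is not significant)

After JOIN cities (3 rows):
orders.rank | orders.price | orders.id | cities.score | cities.price
7 | 6 | 9 | 7 | 6
9 | 90 | 1 | 4 | 90
1 | 8 | 6 | 3 | 8
After WHERE (1 rows):
orders.rank | orders.price | orders.id | cities.score | cities.price
9 | 90 | 1 | 4 | 90
After GROUP BY (1 rows):
orders.id | sum_rank
1 | 9

== RESULT ==
orders.id | sum_rank
1 | 9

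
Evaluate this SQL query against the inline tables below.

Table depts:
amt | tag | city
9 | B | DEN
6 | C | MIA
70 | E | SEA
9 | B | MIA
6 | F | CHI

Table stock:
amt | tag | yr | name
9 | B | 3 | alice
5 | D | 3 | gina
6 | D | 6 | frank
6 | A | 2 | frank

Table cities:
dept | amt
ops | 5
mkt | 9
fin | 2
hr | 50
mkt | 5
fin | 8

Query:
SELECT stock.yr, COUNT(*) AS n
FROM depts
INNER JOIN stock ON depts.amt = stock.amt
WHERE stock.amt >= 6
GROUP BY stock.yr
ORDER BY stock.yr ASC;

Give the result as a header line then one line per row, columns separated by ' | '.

== RESULT ==
stock.yr | n
2 | 2
3 | 2
6 | 2

Derivation:
After JOIN stock (6 rows):
depts.amt | depts.tag | depts.city | stock.amt | stock.tag | stock.yr | stock.name
9 | B | DEN | 9 | B | 3 | alice
6 | C | MIA | 6 | D | 6 | frank
6 | C | MIA | 6 | A | 2 | frank
9 | B | MIA | 9 | B | 3 | alice
6 | F | CHI | 6 | D | 6 | frank
6 | F | CHI | 6 | A | 2 | frank
After WHERE (6 rows):
depts.amt | depts.tag | depts.city | stock.amt | stock.tag | stock.yr | stock.name
9 | B | DEN | 9 | B | 3 | alice
6 | C | MIA | 6 | D | 6 | frank
6 | C | MIA | 6 | A | 2 | frank
9 | B | MIA | 9 | B | 3 | alice
6 | F | CHI | 6 | D | 6 | frank
6 | F | CHI | 6 | A | 2 | frank
After GROUP BY (3 rows):
stock.yr | n
3 | 2
6 | 2
2 | 2
After ORDER BY (3 rows):
stock.yr | n
2 | 2
3 | 2
6 | 2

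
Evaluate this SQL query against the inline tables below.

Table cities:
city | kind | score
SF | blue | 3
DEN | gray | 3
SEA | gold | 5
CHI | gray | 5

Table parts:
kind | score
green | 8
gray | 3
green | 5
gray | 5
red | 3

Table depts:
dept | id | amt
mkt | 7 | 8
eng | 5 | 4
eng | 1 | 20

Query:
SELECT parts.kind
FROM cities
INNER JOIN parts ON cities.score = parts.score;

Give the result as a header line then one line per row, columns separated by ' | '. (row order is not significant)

== RESULT ==
parts.kind
gray
red
gray
red
green
gray
green
gray

Derivation:
After JOIN parts (8 rows):
cities.city | cities.kind | cities.score | parts.kind | parts.score
SF | blue | 3 | gray | 3
SF | blue | 3 | red | 3
DEN | gray | 3 | gray | 3
DEN | gray | 3 | red | 3
SEA | gold | 5 | green | 5
SEA | gold | 5 | gray | 5
CHI | gray | 5 | green | 5
CHI | gray | 5 | gray | 5
After SELECT (8 rows):
parts.kind
gray
red
gray
red
green
gray
green
gray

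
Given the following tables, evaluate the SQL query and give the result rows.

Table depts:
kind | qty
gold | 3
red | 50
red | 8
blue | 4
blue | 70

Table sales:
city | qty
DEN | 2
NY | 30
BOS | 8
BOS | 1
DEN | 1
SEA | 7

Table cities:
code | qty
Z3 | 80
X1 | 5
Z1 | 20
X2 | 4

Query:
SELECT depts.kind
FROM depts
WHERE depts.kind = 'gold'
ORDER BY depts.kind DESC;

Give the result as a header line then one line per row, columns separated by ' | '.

After WHERE (1 rows):
depts.kind | depts.qty
gold | 3
After SELECT (1 rows):
depts.kind
gold
After ORDER BY (1 rows):
depts.kind
gold

== RESULT ==
depts.kind
gold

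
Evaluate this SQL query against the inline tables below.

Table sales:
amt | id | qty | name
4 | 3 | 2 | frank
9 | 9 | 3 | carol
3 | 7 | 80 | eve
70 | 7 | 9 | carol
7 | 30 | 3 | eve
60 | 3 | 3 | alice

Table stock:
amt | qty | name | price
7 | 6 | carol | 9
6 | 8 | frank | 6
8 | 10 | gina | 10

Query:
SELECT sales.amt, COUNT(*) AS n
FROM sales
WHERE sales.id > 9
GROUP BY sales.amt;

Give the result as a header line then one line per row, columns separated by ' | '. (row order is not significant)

After WHERE (1 rows):
sales.amt | sales.id | sales.qty | sales.name
7 | 30 | 3 | eve
After GROUP BY (1 rows):
sales.amt | n
7 | 1

== RESULT ==
sales.amt | n
7 | 1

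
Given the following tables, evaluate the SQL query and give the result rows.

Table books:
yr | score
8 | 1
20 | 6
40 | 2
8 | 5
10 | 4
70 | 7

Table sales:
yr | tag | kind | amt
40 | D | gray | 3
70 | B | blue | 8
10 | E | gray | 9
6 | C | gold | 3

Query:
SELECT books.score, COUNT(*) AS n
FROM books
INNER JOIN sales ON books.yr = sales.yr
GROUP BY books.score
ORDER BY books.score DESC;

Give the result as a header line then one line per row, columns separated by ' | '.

== RESULT ==
books.score | n
7 | 1
4 | 1
2 | 1

Derivation:
After JOIN sales (3 rows):
books.yr | books.score | sales.yr | sales.tag | sales.kind | sales.amt
40 | 2 | 40 | D | gray | 3
10 | 4 | 10 | E | gray | 9
70 | 7 | 70 | B | blue | 8
After GROUP BY (3 rows):
books.score | n
2 | 1
4 | 1
7 | 1
After ORDER BY (3 rows):
books.score | n
7 | 1
4 | 1
2 | 1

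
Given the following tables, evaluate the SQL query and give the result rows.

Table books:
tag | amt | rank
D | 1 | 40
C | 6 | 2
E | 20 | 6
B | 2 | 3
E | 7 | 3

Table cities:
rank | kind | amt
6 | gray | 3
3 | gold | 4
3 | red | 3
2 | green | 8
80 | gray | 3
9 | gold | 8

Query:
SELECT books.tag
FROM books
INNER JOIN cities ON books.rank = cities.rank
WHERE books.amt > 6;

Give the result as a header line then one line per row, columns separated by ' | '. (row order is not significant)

After JOIN cities (6 rows):
books.tag | books.amt | books.rank | cities.rank | cities.kind | cities.amt
C | 6 | 2 | 2 | green | 8
E | 20 | 6 | 6 | gray | 3
B | 2 | 3 | 3 | gold | 4
B | 2 | 3 | 3 | red | 3
E | 7 | 3 | 3 | gold | 4
E | 7 | 3 | 3 | red | 3
After WHERE (3 rows):
books.tag | books.amt | books.rank | cities.rank | cities.kind | cities.amt
E | 20 | 6 | 6 | gray | 3
E | 7 | 3 | 3 | gold | 4
E | 7 | 3 | 3 | red | 3
After SELECT (3 rows):
books.tag
E
E
E

== RESULT ==
books.tag
E
E
E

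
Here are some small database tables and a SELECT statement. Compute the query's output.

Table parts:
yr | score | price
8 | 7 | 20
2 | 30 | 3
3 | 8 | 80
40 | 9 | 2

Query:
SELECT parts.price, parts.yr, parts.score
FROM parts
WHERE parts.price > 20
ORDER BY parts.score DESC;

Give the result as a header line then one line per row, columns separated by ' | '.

== RESULT ==
parts.price | parts.yr | parts.score
80 | 3 | 8

Derivation:
After WHERE (1 rows):
parts.yr | parts.score | parts.price
3 | 8 | 80
After SELECT (1 rows):
parts.price | parts.yr | parts.score
80 | 3 | 8
After ORDER BY (1 rows):
parts.price | parts.yr | parts.score
80 | 3 | 8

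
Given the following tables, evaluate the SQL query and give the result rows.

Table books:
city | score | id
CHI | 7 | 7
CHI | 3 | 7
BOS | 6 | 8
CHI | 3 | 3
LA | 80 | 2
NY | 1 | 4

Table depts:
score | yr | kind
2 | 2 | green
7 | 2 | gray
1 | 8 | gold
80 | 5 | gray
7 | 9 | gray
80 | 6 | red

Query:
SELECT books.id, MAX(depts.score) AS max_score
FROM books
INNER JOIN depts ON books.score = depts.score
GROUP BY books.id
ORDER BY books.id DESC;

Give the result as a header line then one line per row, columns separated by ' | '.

After JOIN depts (5 rows):
books.city | books.score | books.id | depts.score | depts.yr | depts.kind
CHI | 7 | 7 | 7 | 2 | gray
CHI | 7 | 7 | 7 | 9 | gray
LA | 80 | 2 | 80 | 5 | gray
LA | 80 | 2 | 80 | 6 | red
NY | 1 | 4 | 1 | 8 | gold
After GROUP BY (3 rows):
books.id | max_score
7 | 7
2 | 80
4 | 1
After ORDER BY (3 rows):
books.id | max_score
7 | 7
4 | 1
2 | 80

== RESULT ==
books.id | max_score
7 | 7
4 | 1
2 | 80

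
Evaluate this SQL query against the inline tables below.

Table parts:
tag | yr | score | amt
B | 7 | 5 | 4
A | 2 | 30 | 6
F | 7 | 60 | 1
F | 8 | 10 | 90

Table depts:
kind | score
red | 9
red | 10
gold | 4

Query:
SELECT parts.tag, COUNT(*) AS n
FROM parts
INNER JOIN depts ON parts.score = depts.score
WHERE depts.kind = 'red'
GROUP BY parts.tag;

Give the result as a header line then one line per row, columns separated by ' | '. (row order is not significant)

After JOIN depts (1 rows):
parts.tag | parts.yr | parts.score | parts.amt | depts.kind | depts.score
F | 8 | 10 | 90 | red | 10
After WHERE (1 rows):
parts.tag | parts.yr | parts.score | parts.amt | depts.kind | depts.score
F | 8 | 10 | 90 | red | 10
After GROUP BY (1 rows):
parts.tag | n
F | 1

== RESULT ==
parts.tag | n
F | 1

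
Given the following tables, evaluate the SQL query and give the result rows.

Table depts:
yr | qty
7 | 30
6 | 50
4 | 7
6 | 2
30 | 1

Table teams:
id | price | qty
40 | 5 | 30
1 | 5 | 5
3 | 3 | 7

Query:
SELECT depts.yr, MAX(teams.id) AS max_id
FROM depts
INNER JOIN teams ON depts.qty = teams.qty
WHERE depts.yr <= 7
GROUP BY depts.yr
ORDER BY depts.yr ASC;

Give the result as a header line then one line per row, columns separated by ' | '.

After JOIN teams (2 rows):
depts.yr | depts.qty | teams.id | teams.price | teams.qty
7 | 30 | 40 | 5 | 30
4 | 7 | 3 | 3 | 7
After WHERE (2 rows):
depts.yr | depts.qty | teams.id | teams.price | teams.qty
7 | 30 | 40 | 5 | 30
4 | 7 | 3 | 3 | 7
After GROUP BY (2 rows):
depts.yr | max_id
7 | 40
4 | 3
After ORDER BY (2 rows):
depts.yr | max_id
4 | 3
7 | 40

== RESULT ==
depts.yr | max_id
4 | 3
7 | 40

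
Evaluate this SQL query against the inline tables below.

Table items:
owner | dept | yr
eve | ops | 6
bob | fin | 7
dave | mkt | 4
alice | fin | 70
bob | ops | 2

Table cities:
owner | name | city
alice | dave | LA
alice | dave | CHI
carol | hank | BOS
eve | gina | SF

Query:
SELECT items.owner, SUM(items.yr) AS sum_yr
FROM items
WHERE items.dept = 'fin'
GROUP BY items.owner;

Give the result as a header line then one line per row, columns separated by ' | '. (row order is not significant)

After WHERE (2 rows):
items.owner | items.dept | items.yr
bob | fin | 7
alice | fin | 70
After GROUP BY (2 rows):
items.owner | sum_yr
bob | 7
alice | 70

== RESULT ==
items.owner | sum_yr
bob | 7
alice | 70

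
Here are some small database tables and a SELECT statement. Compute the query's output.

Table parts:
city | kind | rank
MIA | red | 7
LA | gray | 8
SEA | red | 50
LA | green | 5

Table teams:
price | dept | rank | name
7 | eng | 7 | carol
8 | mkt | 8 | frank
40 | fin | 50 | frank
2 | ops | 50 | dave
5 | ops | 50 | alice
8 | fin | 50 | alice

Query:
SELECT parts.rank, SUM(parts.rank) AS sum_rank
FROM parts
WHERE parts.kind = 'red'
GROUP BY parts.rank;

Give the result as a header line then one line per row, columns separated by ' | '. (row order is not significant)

After WHERE (2 rows):
parts.city | parts.kind | parts.rank
MIA | red | 7
SEA | red | 50
After GROUP BY (2 rows):
parts.rank | sum_rank
7 | 7
50 | 50

== RESULT ==
parts.rank | sum_rank
7 | 7
50 | 50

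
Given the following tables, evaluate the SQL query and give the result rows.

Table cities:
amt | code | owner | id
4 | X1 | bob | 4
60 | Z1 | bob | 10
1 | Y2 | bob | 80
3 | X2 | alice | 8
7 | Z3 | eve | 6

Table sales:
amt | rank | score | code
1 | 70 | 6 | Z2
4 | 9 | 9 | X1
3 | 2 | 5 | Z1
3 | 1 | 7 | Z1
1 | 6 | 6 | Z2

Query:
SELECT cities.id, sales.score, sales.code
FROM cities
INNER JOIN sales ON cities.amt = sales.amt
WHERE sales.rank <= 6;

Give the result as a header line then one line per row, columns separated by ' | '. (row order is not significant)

After JOIN sales (5 rows):
cities.amt | cities.code | cities.owner | cities.id | sales.amt | sales.rank | sales.score | sales.code
4 | X1 | bob | 4 | 4 | 9 | 9 | X1
1 | Y2 | bob | 80 | 1 | 70 | 6 | Z2
1 | Y2 | bob | 80 | 1 | 6 | 6 | Z2
3 | X2 | alice | 8 | 3 | 2 | 5 | Z1
3 | X2 | alice | 8 | 3 | 1 | 7 | Z1
After WHERE (3 rows):
cities.amt | cities.code | cities.owner | cities.id | sales.amt | sales.rank | sales.score | sales.code
1 | Y2 | bob | 80 | 1 | 6 | 6 | Z2
3 | X2 | alice | 8 | 3 | 2 | 5 | Z1
3 | X2 | alice | 8 | 3 | 1 | 7 | Z1
After SELECT (3 rows):
cities.id | sales.score | sales.code
80 | 6 | Z2
8 | 5 | Z1
8 | 7 | Z1

== RESULT ==
cities.id | sales.score | sales.code
80 | 6 | Z2
8 | 5 | Z1
8 | 7 | Z1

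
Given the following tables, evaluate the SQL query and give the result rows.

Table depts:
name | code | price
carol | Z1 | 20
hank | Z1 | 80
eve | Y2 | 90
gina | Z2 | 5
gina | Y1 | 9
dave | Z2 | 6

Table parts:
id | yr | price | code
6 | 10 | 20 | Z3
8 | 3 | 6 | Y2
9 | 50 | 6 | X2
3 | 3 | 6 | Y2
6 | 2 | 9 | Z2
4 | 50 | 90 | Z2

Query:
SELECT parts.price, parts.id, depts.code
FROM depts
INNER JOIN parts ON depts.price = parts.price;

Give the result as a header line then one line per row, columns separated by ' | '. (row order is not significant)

== RESULT ==
parts.price | parts.id | depts.code
20 | 6 | Z1
90 | 4 | Y2
9 | 6 | Y1
6 | 8 | Z2
6 | 9 | Z2
6 | 3 | Z2

Derivation:
After JOIN parts (6 rows):
depts.name | depts.code | depts.price | parts.id | parts.yr | parts.price | parts.code
carol | Z1 | 20 | 6 | 10 | 20 | Z3
eve | Y2 | 90 | 4 | 50 | 90 | Z2
gina | Y1 | 9 | 6 | 2 | 9 | Z2
dave | Z2 | 6 | 8 | 3 | 6 | Y2
dave | Z2 | 6 | 9 | 50 | 6 | X2
dave | Z2 | 6 | 3 | 3 | 6 | Y2
After SELECT (6 rows):
parts.price | parts.id | depts.code
20 | 6 | Z1
90 | 4 | Y2
9 | 6 | Y1
6 | 8 | Z2
6 | 9 | Z2
6 | 3 | Z2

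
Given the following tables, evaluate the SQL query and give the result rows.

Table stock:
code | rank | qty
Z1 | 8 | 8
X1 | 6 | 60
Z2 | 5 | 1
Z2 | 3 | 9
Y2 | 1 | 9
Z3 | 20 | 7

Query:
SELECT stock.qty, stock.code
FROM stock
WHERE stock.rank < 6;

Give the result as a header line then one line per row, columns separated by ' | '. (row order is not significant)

After WHERE (3 rows):
stock.code | stock.rank | stock.qty
Z2 | 5 | 1
Z2 | 3 | 9
Y2 | 1 | 9
After SELECT (3 rows):
stock.qty | stock.code
1 | Z2
9 | Z2
9 | Y2

== RESULT ==
stock.qty | stock.code
1 | Z2
9 | Z2
9 | Y2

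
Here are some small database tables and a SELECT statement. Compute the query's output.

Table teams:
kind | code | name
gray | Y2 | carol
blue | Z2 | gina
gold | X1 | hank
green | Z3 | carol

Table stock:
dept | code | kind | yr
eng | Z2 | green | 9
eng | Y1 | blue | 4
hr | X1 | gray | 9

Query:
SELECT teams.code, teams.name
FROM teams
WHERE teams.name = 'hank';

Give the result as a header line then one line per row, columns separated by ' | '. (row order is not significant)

== RESULT ==
teams.code | teams.name
X1 | hank

Derivation:
After WHERE (1 rows):
teams.kind | teams.code | teams.name
gold | X1 | hank
After SELECT (1 rows):
teams.code | teams.name
X1 | hank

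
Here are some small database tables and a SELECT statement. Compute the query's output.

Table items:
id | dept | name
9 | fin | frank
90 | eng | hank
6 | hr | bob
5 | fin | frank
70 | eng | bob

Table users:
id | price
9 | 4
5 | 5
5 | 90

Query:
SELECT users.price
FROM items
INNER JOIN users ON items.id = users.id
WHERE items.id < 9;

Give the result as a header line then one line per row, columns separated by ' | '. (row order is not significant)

== RESULT ==
users.price
5
90

Derivation:
After JOIN users (3 rows):
items.id | items.dept | items.name | users.id | users.price
9 | fin | frank | 9 | 4
5 | fin | frank | 5 | 5
5 | fin | frank | 5 | 90
After WHERE (2 rows):
items.id | items.dept | items.name | users.id | users.price
5 | fin | frank | 5 | 5
5 | fin | frank | 5 | 90
After SELECT (2 rows):
users.price
5
90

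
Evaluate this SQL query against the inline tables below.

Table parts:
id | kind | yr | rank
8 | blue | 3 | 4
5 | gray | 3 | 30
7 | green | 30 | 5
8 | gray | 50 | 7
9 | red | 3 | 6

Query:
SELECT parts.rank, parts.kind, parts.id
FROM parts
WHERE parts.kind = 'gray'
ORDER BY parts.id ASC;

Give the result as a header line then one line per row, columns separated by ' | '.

After WHERE (2 rows):
parts.id | parts.kind | parts.yr | parts.rank
5 | gray | 3 | 30
8 | gray | 50 | 7
After SELECT (2 rows):
parts.rank | parts.kind | parts.id
30 | gray | 5
7 | gray | 8
After ORDER BY (2 rows):
parts.rank | parts.kind | parts.id
30 | gray | 5
7 | gray | 8

== RESULT ==
parts.rank | parts.kind | parts.id
30 | gray | 5
7 | gray | 8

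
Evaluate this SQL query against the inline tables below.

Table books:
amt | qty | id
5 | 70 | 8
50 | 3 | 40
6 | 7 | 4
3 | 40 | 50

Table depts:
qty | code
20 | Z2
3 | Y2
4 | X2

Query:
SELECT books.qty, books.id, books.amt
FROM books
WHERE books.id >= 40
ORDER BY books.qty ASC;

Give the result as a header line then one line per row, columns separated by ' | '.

== RESULT ==
books.qty | books.id | books.amt
3 | 40 | 50
40 | 50 | 3

Derivation:
After WHERE (2 rows):
books.amt | books.qty | books.id
50 | 3 | 40
3 | 40 | 50
After SELECT (2 rows):
books.qty | books.id | books.amt
3 | 40 | 50
40 | 50 | 3
After ORDER BY (2 rows):
books.qty | books.id | books.amt
3 | 40 | 50
40 | 50 | 3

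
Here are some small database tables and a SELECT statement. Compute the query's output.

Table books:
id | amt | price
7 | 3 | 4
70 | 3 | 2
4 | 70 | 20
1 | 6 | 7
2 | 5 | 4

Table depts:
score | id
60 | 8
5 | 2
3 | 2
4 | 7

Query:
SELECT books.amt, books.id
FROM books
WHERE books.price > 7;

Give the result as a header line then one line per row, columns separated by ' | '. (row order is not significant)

== RESULT ==
books.amt | books.id
70 | 4

Derivation:
After WHERE (1 rows):
books.id | books.amt | books.price
4 | 70 | 20
After SELECT (1 rows):
books.amt | books.id
70 | 4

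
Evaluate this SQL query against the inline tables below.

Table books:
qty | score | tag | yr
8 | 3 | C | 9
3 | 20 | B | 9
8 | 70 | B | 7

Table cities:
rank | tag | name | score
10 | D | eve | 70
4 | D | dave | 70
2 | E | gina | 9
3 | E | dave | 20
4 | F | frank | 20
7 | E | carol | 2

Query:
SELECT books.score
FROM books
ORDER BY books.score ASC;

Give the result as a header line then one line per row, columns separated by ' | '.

After SELECT (3 rows):
books.score
3
20
70
After ORDER BY (3 rows):
books.score
3
20
70

== RESULT ==
books.score
3
20
70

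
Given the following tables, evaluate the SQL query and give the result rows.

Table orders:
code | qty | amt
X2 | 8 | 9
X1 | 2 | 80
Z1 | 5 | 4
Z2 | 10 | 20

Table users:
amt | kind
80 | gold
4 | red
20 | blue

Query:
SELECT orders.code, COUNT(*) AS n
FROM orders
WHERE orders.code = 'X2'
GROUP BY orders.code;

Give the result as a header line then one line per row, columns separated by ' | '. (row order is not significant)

== RESULT ==
orders.code | n
X2 | 1

Derivation:
After WHERE (1 rows):
orders.code | orders.qty | orders.amt
X2 | 8 | 9
After GROUP BY (1 rows):
orders.code | n
X2 | 1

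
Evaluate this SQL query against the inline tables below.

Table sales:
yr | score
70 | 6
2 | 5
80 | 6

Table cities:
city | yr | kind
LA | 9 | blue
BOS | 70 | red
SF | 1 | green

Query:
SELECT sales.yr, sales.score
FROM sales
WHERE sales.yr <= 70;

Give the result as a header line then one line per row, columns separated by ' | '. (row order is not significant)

After WHERE (2 rows):
sales.yr | sales.score
70 | 6
2 | 5
After SELECT (2 rows):
sales.yr | sales.score
70 | 6
2 | 5

== RESULT ==
sales.yr | sales.score
70 | 6
2 | 5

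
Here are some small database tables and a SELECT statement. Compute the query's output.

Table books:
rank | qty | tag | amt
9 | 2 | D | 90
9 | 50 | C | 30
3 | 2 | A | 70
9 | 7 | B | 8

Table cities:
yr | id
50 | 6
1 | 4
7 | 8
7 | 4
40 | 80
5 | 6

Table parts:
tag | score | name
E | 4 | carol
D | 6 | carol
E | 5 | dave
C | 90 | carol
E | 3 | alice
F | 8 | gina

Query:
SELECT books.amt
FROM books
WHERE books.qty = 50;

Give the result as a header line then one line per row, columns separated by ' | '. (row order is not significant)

After WHERE (1 rows):
books.rank | books.qty | books.tag | books.amt
9 | 50 | C | 30
After SELECT (1 rows):
books.amt
30

== RESULT ==
books.amt
30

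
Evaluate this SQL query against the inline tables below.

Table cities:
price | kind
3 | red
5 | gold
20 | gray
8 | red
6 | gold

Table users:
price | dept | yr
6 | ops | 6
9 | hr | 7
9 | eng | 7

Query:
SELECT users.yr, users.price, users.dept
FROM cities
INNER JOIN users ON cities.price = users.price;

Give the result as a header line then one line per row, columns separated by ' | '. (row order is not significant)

After JOIN users (1 rows):
cities.price | cities.kind | users.price | users.dept | users.yr
6 | gold | 6 | ops | 6
After SELECT (1 rows):
users.yr | users.price | users.dept
6 | 6 | ops

== RESULT ==
users.yr | users.price | users.dept
6 | 6 | ops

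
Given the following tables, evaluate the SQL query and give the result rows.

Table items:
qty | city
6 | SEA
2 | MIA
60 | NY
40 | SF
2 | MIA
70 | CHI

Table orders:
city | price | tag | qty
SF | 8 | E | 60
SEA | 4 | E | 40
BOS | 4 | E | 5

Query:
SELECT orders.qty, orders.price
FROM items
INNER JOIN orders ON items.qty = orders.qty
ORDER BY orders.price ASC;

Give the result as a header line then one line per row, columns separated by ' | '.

After JOIN orders (2 rows):
items.qty | items.city | orders.city | orders.price | orders.tag | orders.qty
60 | NY | SF | 8 | E | 60
40 | SF | SEA | 4 | E | 40
After SELECT (2 rows):
orders.qty | orders.price
60 | 8
40 | 4
After ORDER BY (2 rows):
orders.qty | orders.price
40 | 4
60 | 8

== RESULT ==
orders.qty | orders.price
40 | 4
60 | 8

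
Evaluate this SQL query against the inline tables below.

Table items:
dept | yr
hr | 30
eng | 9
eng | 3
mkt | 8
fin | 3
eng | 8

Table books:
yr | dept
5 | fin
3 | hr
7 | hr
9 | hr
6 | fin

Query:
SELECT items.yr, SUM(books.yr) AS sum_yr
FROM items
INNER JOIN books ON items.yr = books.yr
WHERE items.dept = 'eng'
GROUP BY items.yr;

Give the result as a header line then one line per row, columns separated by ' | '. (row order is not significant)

After JOIN books (3 rows):
items.dept | items.yr | books.yr | books.dept
eng | 9 | 9 | hr
eng | 3 | 3 | hr
fin | 3 | 3 | hr
After WHERE (2 rows):
items.dept | items.yr | books.yr | books.dept
eng | 9 | 9 | hr
eng | 3 | 3 | hr
After GROUP BY (2 rows):
items.yr | sum_yr
9 | 9
3 | 3

== RESULT ==
items.yr | sum_yr
9 | 9
3 | 3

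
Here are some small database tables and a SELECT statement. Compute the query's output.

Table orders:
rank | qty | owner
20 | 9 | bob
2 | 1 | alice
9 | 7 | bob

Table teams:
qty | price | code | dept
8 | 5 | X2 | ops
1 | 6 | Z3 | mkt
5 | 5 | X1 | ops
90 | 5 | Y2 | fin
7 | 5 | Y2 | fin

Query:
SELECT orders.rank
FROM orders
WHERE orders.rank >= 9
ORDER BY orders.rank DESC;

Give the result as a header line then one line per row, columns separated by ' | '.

== RESULT ==
orders.rank
20
9

Derivation:
After WHERE (2 rows):
orders.rank | orders.qty | orders.owner
20 | 9 | bob
9 | 7 | bob
After SELECT (2 rows):
orders.rank
20
9
After ORDER BY (2 rows):
orders.rank
20
9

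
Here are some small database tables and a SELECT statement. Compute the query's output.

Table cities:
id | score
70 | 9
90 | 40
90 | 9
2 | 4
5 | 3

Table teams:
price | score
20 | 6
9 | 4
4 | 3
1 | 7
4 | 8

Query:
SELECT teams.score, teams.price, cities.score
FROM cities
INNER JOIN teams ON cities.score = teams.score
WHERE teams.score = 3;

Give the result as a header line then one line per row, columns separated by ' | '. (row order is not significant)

After JOIN teams (2 rows):
cities.id | cities.score | teams.price | teams.score
2 | 4 | 9 | 4
5 | 3 | 4 | 3
After WHERE (1 rows):
cities.id | cities.score | teams.price | teams.score
5 | 3 | 4 | 3
After SELECT (1 rows):
teams.score | teams.price | cities.score
3 | 4 | 3

== RESULT ==
teams.score | teams.price | cities.score
3 | 4 | 3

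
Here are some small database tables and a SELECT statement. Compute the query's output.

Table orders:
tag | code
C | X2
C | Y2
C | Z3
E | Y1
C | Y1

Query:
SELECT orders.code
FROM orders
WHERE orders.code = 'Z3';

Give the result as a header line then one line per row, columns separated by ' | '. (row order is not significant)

After WHERE (1 rows):
orders.tag | orders.code
C | Z3
After SELECT (1 rows):
orders.code
Z3

== RESULT ==
orders.code
Z3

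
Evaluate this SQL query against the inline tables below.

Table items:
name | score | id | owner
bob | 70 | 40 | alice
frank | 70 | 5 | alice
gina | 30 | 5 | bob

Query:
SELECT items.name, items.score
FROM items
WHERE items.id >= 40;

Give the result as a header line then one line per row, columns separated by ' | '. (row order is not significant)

After WHERE (1 rows):
items.name | items.score | items.id | items.owner
bob | 70 | 40 | alice
After SELECT (1 rows):
items.name | items.score
bob | 70

== RESULT ==
items.name | items.score
bob | 70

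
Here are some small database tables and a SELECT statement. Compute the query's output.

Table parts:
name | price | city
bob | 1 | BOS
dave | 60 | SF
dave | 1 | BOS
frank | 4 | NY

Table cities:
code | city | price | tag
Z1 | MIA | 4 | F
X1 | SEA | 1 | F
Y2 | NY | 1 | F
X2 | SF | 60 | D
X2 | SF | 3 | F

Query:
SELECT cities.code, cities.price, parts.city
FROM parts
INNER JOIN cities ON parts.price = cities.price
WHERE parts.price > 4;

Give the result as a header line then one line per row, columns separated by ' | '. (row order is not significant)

After JOIN cities (6 rows):
parts.name | parts.price | parts.city | cities.code | cities.city | cities.price | cities.tag
bob | 1 | BOS | X1 | SEA | 1 | F
bob | 1 | BOS | Y2 | NY | 1 | F
dave | 60 | SF | X2 | SF | 60 | D
dave | 1 | BOS | X1 | SEA | 1 | F
dave | 1 | BOS | Y2 | NY | 1 | F
frank | 4 | NY | Z1 | MIA | 4 | F
After WHERE (1 rows):
parts.name | parts.price | parts.city | cities.code | cities.city | cities.price | cities.tag
dave | 60 | SF | X2 | SF | 60 | D
After SELECT (1 rows):
cities.code | cities.price | parts.city
X2 | 60 | SF

== RESULT ==
cities.code | cities.price | parts.city
X2 | 60 | SF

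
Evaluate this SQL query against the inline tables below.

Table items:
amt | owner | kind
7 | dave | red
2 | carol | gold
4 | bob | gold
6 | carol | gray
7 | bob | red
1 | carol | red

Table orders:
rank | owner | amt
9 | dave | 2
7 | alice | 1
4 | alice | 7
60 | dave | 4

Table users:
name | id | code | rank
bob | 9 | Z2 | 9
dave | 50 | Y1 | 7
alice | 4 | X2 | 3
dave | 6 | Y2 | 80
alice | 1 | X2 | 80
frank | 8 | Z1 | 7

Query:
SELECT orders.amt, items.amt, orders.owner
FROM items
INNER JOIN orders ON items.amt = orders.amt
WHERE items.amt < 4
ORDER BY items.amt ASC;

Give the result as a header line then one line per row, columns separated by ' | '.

== RESULT ==
orders.amt | items.amt | orders.owner
1 | 1 | alice
2 | 2 | dave

Derivation:
After JOIN orders (5 rows):
items.amt | items.owner | items.kind | orders.rank | orders.owner | orders.amt
7 | dave | red | 4 | alice | 7
2 | carol | gold | 9 | dave | 2
4 | bob | gold | 60 | dave | 4
7 | bob | red | 4 | alice | 7
1 | carol | red | 7 | alice | 1
After WHERE (2 rows):
items.amt | items.owner | items.kind | orders.rank | orders.owner | orders.amt
2 | carol | gold | 9 | dave | 2
1 | carol | red | 7 | alice | 1
After SELECT (2 rows):
orders.amt | items.amt | orders.owner
2 | 2 | dave
1 | 1 | alice
After ORDER BY (2 rows):
orders.amt | items.amt | orders.owner
1 | 1 | alice
2 | 2 | dave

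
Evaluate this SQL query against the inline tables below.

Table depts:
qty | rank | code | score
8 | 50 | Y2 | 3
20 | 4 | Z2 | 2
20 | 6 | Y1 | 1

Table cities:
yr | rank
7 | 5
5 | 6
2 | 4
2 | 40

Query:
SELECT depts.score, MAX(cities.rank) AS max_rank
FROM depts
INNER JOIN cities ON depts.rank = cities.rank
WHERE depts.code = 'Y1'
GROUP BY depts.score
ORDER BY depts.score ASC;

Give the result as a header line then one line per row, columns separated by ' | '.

After JOIN cities (2 rows):
depts.qty | depts.rank | depts.code | depts.score | cities.yr | cities.rank
20 | 4 | Z2 | 2 | 2 | 4
20 | 6 | Y1 | 1 | 5 | 6
After WHERE (1 rows):
depts.qty | depts.rank | depts.code | depts.score | cities.yr | cities.rank
20 | 6 | Y1 | 1 | 5 | 6
After GROUP BY (1 rows):
depts.score | max_rank
1 | 6
After ORDER BY (1 rows):
depts.score | max_rank
1 | 6

== RESULT ==
depts.score | max_rank
1 | 6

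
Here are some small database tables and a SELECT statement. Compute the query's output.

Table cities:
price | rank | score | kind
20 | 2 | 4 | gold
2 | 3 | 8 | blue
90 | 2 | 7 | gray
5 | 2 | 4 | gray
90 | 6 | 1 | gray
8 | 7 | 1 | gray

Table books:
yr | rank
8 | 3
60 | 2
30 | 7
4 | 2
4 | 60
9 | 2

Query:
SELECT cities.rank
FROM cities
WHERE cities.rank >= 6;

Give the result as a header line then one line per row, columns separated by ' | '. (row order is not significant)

After WHERE (2 rows):
cities.price | cities.rank | cities.score | cities.kind
90 | 6 | 1 | gray
8 | 7 | 1 | gray
After SELECT (2 rows):
cities.rank
6
7

== RESULT ==
cities.rank
6
7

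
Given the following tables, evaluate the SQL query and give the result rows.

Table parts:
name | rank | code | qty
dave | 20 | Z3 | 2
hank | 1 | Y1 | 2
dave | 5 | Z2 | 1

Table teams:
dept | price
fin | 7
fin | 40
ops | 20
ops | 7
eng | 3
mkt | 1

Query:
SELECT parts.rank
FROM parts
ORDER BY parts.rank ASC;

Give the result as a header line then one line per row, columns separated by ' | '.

== RESULT ==
parts.rank
1
5
20

Derivation:
After SELECT (3 rows):
parts.rank
20
1
5
After ORDER BY (3 rows):
parts.rank
1
5
20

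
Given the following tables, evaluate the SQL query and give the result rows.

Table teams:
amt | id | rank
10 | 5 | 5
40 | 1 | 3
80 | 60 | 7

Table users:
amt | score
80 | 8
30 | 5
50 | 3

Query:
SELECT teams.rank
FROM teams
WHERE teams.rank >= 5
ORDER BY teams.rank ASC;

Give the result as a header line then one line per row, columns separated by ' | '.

== RESULT ==
teams.rank
5
7

Derivation:
After WHERE (2 rows):
teams.amt | teams.id | teams.rank
10 | 5 | 5
80 | 60 | 7
After SELECT (2 rows):
teams.rank
5
7
After ORDER BY (2 rows):
teams.rank
5
7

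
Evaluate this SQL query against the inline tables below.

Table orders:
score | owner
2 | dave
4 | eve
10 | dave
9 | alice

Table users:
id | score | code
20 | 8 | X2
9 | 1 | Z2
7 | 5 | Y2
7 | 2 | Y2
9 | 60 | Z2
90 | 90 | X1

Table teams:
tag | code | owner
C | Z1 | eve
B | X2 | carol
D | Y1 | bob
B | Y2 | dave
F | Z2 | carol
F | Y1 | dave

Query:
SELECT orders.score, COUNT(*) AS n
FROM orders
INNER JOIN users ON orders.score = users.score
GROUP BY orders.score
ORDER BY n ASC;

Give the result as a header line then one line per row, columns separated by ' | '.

== RESULT ==
orders.score | n
2 | 1

Derivation:
After JOIN users (1 rows):
orders.score | orders.owner | users.id | users.score | users.code
2 | dave | 7 | 2 | Y2
After GROUP BY (1 rows):
orders.score | n
2 | 1
After ORDER BY (1 rows):
orders.score | n
2 | 1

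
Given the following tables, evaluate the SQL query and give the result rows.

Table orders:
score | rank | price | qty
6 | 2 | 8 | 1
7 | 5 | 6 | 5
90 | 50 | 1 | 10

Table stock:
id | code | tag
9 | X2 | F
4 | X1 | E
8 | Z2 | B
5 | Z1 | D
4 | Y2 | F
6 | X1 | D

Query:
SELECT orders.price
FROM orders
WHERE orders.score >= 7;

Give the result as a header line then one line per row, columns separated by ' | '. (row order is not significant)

== RESULT ==
orders.price
6
1

Derivation:
After WHERE (2 rows):
orders.score | orders.rank | orders.price | orders.qty
7 | 5 | 6 | 5
90 | 50 | 1 | 10
After SELECT (2 rows):
orders.price
6
1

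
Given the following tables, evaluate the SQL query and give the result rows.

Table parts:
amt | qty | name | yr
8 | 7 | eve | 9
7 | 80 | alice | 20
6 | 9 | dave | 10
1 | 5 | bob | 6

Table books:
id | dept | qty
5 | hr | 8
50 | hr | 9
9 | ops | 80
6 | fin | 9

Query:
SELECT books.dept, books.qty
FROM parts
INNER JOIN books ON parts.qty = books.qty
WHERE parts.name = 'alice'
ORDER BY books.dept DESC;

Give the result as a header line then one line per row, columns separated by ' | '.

== RESULT ==
books.dept | books.qty
ops | 80

Derivation:
After JOIN books (3 rows):
parts.amt | parts.qty | parts.name | parts.yr | books.id | books.dept | books.qty
7 | 80 | alice | 20 | 9 | ops | 80
6 | 9 | dave | 10 | 50 | hr | 9
6 | 9 | dave | 10 | 6 | fin | 9
After WHERE (1 rows):
parts.amt | parts.qty | parts.name | parts.yr | books.id | books.dept | books.qty
7 | 80 | alice | 20 | 9 | ops | 80
After SELECT (1 rows):
books.dept | books.qty
ops | 80
After ORDER BY (1 rows):
books.dept | books.qty
ops | 80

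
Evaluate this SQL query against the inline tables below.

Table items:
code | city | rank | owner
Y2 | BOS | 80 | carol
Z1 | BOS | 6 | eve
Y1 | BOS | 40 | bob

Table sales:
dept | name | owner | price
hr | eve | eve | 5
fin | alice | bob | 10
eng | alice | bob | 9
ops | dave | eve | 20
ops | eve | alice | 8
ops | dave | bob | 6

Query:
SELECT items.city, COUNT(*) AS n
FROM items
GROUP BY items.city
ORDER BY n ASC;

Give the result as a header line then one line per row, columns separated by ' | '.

After GROUP BY (1 rows):
items.city | n
BOS | 3
After ORDER BY (1 rows):
items.city | n
BOS | 3

== RESULT ==
items.city | n
BOS | 3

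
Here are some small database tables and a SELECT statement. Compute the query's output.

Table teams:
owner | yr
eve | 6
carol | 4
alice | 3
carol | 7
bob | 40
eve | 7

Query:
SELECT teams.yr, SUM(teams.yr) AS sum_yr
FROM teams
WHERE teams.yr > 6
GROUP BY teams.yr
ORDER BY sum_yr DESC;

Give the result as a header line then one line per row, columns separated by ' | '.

== RESULT ==
teams.yr | sum_yr
40 | 40
7 | 14

Derivation:
After WHERE (3 rows):
teams.owner | teams.yr
carol | 7
bob | 40
eve | 7
After GROUP BY (2 rows):
teams.yr | sum_yr
7 | 14
40 | 40
After ORDER BY (2 rows):
teams.yr | sum_yr
40 | 40
7 | 14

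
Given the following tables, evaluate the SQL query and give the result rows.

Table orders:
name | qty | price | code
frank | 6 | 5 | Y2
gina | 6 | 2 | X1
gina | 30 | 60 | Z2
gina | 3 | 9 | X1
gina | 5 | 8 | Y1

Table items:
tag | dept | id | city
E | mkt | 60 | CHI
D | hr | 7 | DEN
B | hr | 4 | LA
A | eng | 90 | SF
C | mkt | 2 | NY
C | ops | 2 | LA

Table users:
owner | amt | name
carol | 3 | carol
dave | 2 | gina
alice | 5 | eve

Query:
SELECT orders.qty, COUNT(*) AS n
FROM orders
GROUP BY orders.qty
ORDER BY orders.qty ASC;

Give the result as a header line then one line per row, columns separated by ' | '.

After GROUP BY (4 rows):
orders.qty | n
6 | 2
30 | 1
3 | 1
5 | 1
After ORDER BY (4 rows):
orders.qty | n
3 | 1
5 | 1
6 | 2
30 | 1

== RESULT ==
orders.qty | n
3 | 1
5 | 1
6 | 2
30 | 1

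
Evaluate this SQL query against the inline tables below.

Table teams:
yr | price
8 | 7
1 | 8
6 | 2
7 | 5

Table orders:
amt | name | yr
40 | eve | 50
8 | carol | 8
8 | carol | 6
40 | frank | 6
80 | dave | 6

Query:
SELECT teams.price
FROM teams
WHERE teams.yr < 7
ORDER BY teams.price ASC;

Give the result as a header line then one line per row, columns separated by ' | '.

After WHERE (2 rows):
teams.yr | teams.price
1 | 8
6 | 2
After SELECT (2 rows):
teams.price
8
2
After ORDER BY (2 rows):
teams.price
2
8

== RESULT ==
teams.price
2
8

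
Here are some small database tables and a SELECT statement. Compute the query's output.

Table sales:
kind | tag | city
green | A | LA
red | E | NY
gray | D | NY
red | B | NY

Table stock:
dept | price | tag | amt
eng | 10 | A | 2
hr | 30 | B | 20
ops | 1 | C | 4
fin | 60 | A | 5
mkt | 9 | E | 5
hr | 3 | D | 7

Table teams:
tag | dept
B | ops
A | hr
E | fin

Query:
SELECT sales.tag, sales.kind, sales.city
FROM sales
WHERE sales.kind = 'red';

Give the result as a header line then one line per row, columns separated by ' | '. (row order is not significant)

== RESULT ==
sales.tag | sales.kind | sales.city
E | red | NY
B | red | NY

Derivation:
After WHERE (2 rows):
sales.kind | sales.tag | sales.city
red | E | NY
red | B | NY
After SELECT (2 rows):
sales.tag | sales.kind | sales.city
E | red | NY
B | red | NY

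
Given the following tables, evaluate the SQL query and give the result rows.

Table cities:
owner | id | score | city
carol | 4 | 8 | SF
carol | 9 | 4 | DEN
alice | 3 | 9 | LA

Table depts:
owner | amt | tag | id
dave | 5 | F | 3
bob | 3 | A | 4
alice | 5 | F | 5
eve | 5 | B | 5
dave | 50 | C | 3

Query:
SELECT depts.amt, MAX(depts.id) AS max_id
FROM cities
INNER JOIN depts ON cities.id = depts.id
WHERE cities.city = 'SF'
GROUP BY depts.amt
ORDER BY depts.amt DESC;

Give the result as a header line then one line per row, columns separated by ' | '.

After JOIN depts (3 rows):
cities.owner | cities.id | cities.score | cities.city | depts.owner | depts.amt | depts.tag | depts.id
carol | 4 | 8 | SF | bob | 3 | A | 4
alice | 3 | 9 | LA | dave | 5 | F | 3
alice | 3 | 9 | LA | dave | 50 | C | 3
After WHERE (1 rows):
cities.owner | cities.id | cities.score | cities.city | depts.owner | depts.amt | depts.tag | depts.id
carol | 4 | 8 | SF | bob | 3 | A | 4
After GROUP BY (1 rows):
depts.amt | max_id
3 | 4
After ORDER BY (1 rows):
depts.amt | max_id
3 | 4

== RESULT ==
depts.amt | max_id
3 | 4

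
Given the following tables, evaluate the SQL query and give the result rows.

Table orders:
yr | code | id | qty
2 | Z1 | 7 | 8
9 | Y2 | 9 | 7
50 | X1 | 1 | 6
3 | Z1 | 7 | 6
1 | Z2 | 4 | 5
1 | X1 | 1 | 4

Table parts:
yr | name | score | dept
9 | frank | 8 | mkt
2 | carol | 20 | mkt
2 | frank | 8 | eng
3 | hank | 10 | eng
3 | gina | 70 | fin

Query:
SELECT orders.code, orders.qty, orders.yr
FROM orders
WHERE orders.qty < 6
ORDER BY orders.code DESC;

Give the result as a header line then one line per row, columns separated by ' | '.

After WHERE (2 rows):
orders.yr | orders.code | orders.id | orders.qty
1 | Z2 | 4 | 5
1 | X1 | 1 | 4
After SELECT (2 rows):
orders.code | orders.qty | orders.yr
Z2 | 5 | 1
X1 | 4 | 1
After ORDER BY (2 rows):
orders.code | orders.qty | orders.yr
Z2 | 5 | 1
X1 | 4 | 1

== RESULT ==
orders.code | orders.qty | orders.yr
Z2 | 5 | 1
X1 | 4 | 1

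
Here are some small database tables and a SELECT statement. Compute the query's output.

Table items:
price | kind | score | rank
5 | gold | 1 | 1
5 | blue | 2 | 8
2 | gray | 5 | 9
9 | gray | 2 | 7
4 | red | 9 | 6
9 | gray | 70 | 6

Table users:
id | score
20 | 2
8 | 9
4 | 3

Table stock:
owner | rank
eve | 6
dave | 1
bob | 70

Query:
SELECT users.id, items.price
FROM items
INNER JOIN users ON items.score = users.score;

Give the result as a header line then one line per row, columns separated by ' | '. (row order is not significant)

After JOIN users (3 rows):
items.price | items.kind | items.score | items.rank | users.id | users.score
5 | blue | 2 | 8 | 20 | 2
9 | gray | 2 | 7 | 20 | 2
4 | red | 9 | 6 | 8 | 9
After SELECT (3 rows):
users.id | items.price
20 | 5
20 | 9
8 | 4

== RESULT ==
users.id | items.price
20 | 5
20 | 9
8 | 4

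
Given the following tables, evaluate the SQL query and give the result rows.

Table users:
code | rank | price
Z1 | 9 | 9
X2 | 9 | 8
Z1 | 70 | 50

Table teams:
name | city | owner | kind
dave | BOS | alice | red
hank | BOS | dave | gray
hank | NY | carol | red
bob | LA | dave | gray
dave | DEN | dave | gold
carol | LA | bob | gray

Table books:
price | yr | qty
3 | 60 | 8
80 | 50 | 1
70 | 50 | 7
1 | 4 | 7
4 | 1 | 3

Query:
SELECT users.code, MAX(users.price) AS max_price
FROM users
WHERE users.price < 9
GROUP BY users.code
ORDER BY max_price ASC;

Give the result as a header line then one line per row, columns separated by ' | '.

== RESULT ==
users.code | max_price
X2 | 8

Derivation:
After WHERE (1 rows):
users.code | users.rank | users.price
X2 | 9 | 8
After GROUP BY (1 rows):
users.code | max_price
X2 | 8
After ORDER BY (1 rows):
users.code | max_price
X2 | 8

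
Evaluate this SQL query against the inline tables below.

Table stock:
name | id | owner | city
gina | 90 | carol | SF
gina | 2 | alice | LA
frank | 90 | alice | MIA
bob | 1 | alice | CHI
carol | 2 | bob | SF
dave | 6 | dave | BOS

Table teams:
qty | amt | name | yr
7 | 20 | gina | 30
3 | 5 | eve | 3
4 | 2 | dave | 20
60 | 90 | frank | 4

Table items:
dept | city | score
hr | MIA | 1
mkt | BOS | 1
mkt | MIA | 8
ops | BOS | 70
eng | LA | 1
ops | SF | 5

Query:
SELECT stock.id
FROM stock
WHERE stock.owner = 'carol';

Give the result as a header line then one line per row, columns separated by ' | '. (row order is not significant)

== RESULT ==
stock.id
90

Derivation:
After WHERE (1 rows):
stock.name | stock.id | stock.owner | stock.city
gina | 90 | carol | SF
After SELECT (1 rows):
stock.id
90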